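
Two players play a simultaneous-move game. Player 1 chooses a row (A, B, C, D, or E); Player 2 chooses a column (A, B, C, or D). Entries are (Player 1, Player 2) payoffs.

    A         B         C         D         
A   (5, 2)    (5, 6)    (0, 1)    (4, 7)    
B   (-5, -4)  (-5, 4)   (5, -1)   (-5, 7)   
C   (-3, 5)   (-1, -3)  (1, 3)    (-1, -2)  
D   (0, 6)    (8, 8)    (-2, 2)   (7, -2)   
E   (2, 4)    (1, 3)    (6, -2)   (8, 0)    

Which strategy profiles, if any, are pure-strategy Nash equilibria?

(D, B)

Find each player's best response to every opponent strategy; NE are the intersections.
Player 1's best responses — vs A: A (payoff 5); vs B: D (payoff 8); vs C: E (payoff 6); vs D: E (payoff 8).
Player 2's best responses — vs A: D (payoff 7); vs B: D (payoff 7); vs C: A (payoff 5); vs D: B (payoff 8); vs E: A (payoff 4).
The only mutual best response is (D, B); neither player gains by switching there.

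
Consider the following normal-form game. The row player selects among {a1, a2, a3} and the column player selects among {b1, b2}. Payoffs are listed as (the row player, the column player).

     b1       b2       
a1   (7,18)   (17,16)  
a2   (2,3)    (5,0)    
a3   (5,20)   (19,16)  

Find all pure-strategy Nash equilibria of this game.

(a1, b1)

A profile is a Nash equilibrium when each player is best-responding to the other.
The row player's best responses — vs b1: a1 (payoff 7); vs b2: a3 (payoff 19).
The column player's best responses — vs a1: b1 (payoff 18); vs a2: b1 (payoff 3); vs a3: b1 (payoff 20).
The only mutual best response is (a1, b1); neither player gains by switching there.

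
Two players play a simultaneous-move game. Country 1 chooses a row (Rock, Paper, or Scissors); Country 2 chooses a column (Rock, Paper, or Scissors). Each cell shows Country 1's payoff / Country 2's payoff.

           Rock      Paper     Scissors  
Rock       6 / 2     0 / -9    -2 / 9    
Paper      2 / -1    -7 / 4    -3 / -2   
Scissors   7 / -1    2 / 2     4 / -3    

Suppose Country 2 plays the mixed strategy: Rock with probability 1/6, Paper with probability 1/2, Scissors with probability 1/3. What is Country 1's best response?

Compute Country 1's expected payoff from each pure strategy against the given mix.
Rock: (1/6)·6 + (1/2)·0 + (1/3)·(-2) = 1/3
Paper: (1/6)·2 + (1/2)·(-7) + (1/3)·(-3) = -25/6
Scissors: (1/6)·7 + (1/2)·2 + (1/3)·4 = 7/2
Highest expected payoff is 7/2, from Scissors.

Scissors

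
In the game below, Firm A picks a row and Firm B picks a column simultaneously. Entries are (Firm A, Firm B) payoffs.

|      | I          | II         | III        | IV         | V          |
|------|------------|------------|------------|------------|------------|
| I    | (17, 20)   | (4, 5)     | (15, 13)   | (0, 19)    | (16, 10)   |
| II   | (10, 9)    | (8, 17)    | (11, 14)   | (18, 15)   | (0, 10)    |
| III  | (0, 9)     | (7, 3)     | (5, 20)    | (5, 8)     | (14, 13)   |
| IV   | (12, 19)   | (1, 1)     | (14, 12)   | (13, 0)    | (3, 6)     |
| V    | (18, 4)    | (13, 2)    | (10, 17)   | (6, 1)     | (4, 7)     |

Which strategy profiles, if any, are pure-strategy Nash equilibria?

There is no pure-strategy Nash equilibrium

A profile is a Nash equilibrium when each player is best-responding to the other.
Firm A's best responses — vs I: V (payoff 18); vs II: V (payoff 13); vs III: I (payoff 15); vs IV: II (payoff 18); vs V: I (payoff 16).
Firm B's best responses — vs I: I (payoff 20); vs II: II (payoff 17); vs III: III (payoff 20); vs IV: I (payoff 19); vs V: III (payoff 17).
No cell has both players best-responding. For instance, Firm A's best reply to II is V, but against V Firm B prefers III over II.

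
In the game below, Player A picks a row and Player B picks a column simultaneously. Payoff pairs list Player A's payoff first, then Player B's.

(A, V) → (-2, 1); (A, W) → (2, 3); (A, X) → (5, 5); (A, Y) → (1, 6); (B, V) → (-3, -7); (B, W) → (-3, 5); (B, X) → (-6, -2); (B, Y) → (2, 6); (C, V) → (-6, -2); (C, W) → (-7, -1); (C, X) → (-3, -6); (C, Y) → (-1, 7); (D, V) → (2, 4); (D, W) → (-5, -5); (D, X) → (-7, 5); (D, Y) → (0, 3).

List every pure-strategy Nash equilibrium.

A profile is a Nash equilibrium when each player is best-responding to the other.
Player A's best responses — vs V: D (payoff 2); vs W: A (payoff 2); vs X: A (payoff 5); vs Y: B (payoff 2).
Player B's best responses — vs A: Y (payoff 6); vs B: Y (payoff 6); vs C: Y (payoff 7); vs D: X (payoff 5).
The only mutual best response is (B, Y); neither player gains by switching there.

(B, Y)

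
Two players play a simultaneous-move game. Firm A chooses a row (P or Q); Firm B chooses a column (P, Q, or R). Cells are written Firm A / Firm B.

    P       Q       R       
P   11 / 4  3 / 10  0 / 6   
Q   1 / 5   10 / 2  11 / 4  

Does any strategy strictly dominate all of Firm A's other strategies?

None

Check whether one of Firm A's strategies beats all alternatives regardless of what the opponent does.
P is not dominant: against Q, Q gives 10 > 3.
Q is not dominant: against P, P gives 11 > 1.
No single strategy is best against every opponent action.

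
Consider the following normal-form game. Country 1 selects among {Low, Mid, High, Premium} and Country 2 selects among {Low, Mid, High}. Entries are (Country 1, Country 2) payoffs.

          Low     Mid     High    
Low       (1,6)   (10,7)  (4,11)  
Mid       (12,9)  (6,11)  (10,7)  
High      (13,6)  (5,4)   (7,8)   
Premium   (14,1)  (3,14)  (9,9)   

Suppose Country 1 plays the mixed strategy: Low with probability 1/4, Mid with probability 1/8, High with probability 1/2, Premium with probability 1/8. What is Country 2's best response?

Country 2's best reply maximizes expected payoff against the mix.
Low: (1/4)·6 + (1/8)·9 + (1/2)·6 + (1/8)·1 = 23/4
Mid: (1/4)·7 + (1/8)·11 + (1/2)·4 + (1/8)·14 = 55/8
High: (1/4)·11 + (1/8)·7 + (1/2)·8 + (1/8)·9 = 35/4
Highest expected payoff is 35/4, from High.

High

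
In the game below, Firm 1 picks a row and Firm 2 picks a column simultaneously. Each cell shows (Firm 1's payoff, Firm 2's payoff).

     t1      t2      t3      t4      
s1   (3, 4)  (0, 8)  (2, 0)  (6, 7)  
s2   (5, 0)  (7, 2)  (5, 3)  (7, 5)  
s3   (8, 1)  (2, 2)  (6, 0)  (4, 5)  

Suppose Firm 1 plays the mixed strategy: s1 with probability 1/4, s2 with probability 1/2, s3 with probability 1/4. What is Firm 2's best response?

Firm 2's best reply maximizes expected payoff against the mix.
t1: (1/4)·4 + (1/2)·0 + (1/4)·1 = 5/4
t2: (1/4)·8 + (1/2)·2 + (1/4)·2 = 7/2
t3: (1/4)·0 + (1/2)·3 + (1/4)·0 = 3/2
t4: (1/4)·7 + (1/2)·5 + (1/4)·5 = 11/2
Highest expected payoff is 11/2, from t4.

t4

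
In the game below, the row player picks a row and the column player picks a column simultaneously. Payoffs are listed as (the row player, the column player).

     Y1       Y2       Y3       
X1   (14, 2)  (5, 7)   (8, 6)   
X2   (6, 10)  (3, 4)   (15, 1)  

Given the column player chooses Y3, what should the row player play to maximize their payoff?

With the column player fixed at Y3, the row player's payoffs are: X1 → 8, X2 → 15.
The maximum is 15, achieved by X2.

X2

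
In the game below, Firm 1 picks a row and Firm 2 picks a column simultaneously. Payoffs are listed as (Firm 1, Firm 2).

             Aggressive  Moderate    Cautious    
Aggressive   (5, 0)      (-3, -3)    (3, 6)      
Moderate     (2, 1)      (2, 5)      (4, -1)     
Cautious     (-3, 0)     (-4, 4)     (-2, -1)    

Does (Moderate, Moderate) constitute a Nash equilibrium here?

Holding Firm 2 at Moderate: Firm 1 gets 2 from Moderate, versus -3 from Aggressive, -4 from Cautious. No profitable deviation for Firm 1.
Holding Firm 1 at Moderate: Firm 2 gets 5 from Moderate, versus 1 from Aggressive, -1 from Cautious. No profitable deviation for Firm 2 either.

Yes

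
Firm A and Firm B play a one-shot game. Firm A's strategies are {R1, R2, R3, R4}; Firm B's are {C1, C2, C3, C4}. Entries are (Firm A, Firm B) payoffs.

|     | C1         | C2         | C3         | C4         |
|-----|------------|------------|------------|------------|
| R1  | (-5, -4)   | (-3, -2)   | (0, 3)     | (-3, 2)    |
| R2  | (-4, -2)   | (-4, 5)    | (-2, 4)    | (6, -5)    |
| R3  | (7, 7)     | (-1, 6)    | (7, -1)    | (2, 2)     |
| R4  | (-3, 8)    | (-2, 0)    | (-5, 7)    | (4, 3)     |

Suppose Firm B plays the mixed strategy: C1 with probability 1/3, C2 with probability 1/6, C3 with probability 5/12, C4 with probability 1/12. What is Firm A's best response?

R3

Firm A's best reply maximizes expected payoff against the mix.
R1: (1/3)·(-5) + (1/6)·(-3) + (5/12)·0 + (1/12)·(-3) = -29/12
R2: (1/3)·(-4) + (1/6)·(-4) + (5/12)·(-2) + (1/12)·6 = -7/3
R3: (1/3)·7 + (1/6)·(-1) + (5/12)·7 + (1/12)·2 = 21/4
R4: (1/3)·(-3) + (1/6)·(-2) + (5/12)·(-5) + (1/12)·4 = -37/12
Highest expected payoff is 21/4, from R3.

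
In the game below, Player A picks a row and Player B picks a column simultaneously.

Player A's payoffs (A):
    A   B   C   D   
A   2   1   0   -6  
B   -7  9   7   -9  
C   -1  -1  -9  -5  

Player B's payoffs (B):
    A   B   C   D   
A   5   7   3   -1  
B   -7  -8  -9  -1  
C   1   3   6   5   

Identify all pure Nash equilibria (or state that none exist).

There is no pure-strategy Nash equilibrium

Find each player's best response to every opponent strategy; NE are the intersections.
Player A's best responses — vs A: A (payoff 2); vs B: B (payoff 9); vs C: B (payoff 7); vs D: C (payoff -5).
Player B's best responses — vs A: B (payoff 7); vs B: D (payoff -1); vs C: C (payoff 6).
No cell has both players best-responding. For instance, Player A's best reply to A is A, but against A Player B prefers B over A.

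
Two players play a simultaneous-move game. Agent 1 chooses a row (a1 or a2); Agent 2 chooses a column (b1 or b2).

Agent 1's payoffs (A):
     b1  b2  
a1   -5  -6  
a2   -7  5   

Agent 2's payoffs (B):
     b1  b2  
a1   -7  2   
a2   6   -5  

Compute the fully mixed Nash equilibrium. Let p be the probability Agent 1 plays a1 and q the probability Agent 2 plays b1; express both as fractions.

p = 11/20, q = 11/13

Each player's mixing probability is pinned down by making the *other* player indifferent.
Agent 2 indifferent between b1 and b2: p·(-7) + (1−p)·6 = p·2 + (1−p)·(-5) ⟹ 6 + (-13)p = (-5) + 7p ⟹ p = 11/20.
Agent 1 indifferent between a1 and a2: q·(-5) + (1−q)·(-6) = q·(-7) + (1−q)·5 ⟹ (-6) + 1q = 5 + (-12)q ⟹ q = 11/13.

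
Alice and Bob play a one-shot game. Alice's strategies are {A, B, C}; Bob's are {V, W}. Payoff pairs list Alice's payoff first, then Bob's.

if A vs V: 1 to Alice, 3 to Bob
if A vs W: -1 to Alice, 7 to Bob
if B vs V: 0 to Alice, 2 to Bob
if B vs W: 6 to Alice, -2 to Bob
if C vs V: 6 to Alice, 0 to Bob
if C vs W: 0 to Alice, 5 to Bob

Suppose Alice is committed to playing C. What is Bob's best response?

With Alice fixed at C, Bob's payoffs are: V → 0, W → 5.
The maximum is 5, achieved by W.

W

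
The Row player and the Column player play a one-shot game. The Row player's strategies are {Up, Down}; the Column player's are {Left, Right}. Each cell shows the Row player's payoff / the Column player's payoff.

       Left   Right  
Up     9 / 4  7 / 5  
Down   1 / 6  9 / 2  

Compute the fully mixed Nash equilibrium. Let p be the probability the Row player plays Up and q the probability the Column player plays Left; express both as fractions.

Each player's mixing probability is pinned down by making the *other* player indifferent.
The Column player indifferent between Left and Right: p·4 + (1−p)·6 = p·5 + (1−p)·2 ⟹ 6 + (-2)p = 2 + 3p ⟹ p = 4/5.
The Row player indifferent between Up and Down: q·9 + (1−q)·7 = q·1 + (1−q)·9 ⟹ 7 + 2q = 9 + (-8)q ⟹ q = 1/5.

p = 4/5, q = 1/5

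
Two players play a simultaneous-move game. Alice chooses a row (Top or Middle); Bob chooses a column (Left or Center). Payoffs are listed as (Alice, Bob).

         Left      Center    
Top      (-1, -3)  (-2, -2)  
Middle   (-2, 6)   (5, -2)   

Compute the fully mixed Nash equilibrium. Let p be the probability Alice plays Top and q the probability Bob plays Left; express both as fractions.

In a mixed NE each player is indifferent between their pure strategies, so the opponent's mix sets the indifference.
Bob indifferent between Left and Center: p·(-3) + (1−p)·6 = p·(-2) + (1−p)·(-2) ⟹ 6 + (-9)p = (-2) + 0p ⟹ p = 8/9.
Alice indifferent between Top and Middle: q·(-1) + (1−q)·(-2) = q·(-2) + (1−q)·5 ⟹ (-2) + 1q = 5 + (-7)q ⟹ q = 7/8.

p = 8/9, q = 7/8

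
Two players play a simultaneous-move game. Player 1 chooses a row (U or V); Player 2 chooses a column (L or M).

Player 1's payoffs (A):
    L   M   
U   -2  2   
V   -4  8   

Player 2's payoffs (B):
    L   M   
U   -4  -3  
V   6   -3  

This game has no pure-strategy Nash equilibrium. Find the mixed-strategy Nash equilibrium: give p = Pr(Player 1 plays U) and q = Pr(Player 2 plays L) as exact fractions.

p = 9/10, q = 3/4

In a mixed NE each player is indifferent between their pure strategies, so the opponent's mix sets the indifference.
Player 2 indifferent between L and M: p·(-4) + (1−p)·6 = p·(-3) + (1−p)·(-3) ⟹ 6 + (-10)p = (-3) + 0p ⟹ p = 9/10.
Player 1 indifferent between U and V: q·(-2) + (1−q)·2 = q·(-4) + (1−q)·8 ⟹ 2 + (-4)q = 8 + (-12)q ⟹ q = 3/4.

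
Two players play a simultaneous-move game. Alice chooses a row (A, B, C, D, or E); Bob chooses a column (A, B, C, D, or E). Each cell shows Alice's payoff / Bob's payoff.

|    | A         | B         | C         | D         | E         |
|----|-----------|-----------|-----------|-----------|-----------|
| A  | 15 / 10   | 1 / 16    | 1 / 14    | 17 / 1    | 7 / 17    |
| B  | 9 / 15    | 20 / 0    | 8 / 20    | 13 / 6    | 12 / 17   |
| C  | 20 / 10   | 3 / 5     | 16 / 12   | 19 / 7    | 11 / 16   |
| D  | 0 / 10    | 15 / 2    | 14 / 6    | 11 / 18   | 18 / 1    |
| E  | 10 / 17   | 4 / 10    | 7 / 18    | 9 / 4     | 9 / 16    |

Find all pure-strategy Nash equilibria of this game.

There is no pure-strategy Nash equilibrium

Find each player's best response to every opponent strategy; NE are the intersections.
Alice's best responses — vs A: C (payoff 20); vs B: B (payoff 20); vs C: C (payoff 16); vs D: C (payoff 19); vs E: D (payoff 18).
Bob's best responses — vs A: E (payoff 17); vs B: C (payoff 20); vs C: E (payoff 16); vs D: D (payoff 18); vs E: C (payoff 18).
No cell has both players best-responding. For instance, Alice's best reply to B is B, but against B Bob prefers C over B.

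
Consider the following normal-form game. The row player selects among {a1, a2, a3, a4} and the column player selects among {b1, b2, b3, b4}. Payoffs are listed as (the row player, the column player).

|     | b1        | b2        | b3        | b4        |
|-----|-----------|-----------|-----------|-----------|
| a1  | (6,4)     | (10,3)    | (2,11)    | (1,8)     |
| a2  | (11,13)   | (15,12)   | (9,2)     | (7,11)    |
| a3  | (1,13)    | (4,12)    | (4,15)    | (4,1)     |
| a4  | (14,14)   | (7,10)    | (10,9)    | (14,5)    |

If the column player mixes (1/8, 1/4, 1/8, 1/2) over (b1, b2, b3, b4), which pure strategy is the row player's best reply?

a4

Compute the row player's expected payoff from each pure strategy against the given mix.
a1: (1/8)·6 + (1/4)·10 + (1/8)·2 + (1/2)·1 = 4
a2: (1/8)·11 + (1/4)·15 + (1/8)·9 + (1/2)·7 = 39/4
a3: (1/8)·1 + (1/4)·4 + (1/8)·4 + (1/2)·4 = 29/8
a4: (1/8)·14 + (1/4)·7 + (1/8)·10 + (1/2)·14 = 47/4
Highest expected payoff is 47/4, from a4.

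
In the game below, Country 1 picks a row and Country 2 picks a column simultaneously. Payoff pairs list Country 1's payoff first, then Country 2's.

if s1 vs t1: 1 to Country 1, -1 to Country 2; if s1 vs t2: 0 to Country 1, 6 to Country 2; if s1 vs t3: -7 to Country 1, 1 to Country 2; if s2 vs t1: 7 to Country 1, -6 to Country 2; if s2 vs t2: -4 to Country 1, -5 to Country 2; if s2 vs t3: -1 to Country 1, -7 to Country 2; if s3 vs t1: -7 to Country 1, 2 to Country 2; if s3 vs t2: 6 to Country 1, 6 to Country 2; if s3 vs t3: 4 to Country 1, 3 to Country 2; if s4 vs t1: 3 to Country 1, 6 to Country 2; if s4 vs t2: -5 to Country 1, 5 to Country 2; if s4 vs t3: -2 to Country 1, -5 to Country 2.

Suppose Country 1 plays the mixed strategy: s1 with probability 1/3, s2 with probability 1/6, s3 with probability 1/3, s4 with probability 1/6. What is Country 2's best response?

t2

Country 2's best reply maximizes expected payoff against the mix.
t1: (1/3)·(-1) + (1/6)·(-6) + (1/3)·2 + (1/6)·6 = 1/3
t2: (1/3)·6 + (1/6)·(-5) + (1/3)·6 + (1/6)·5 = 4
t3: (1/3)·1 + (1/6)·(-7) + (1/3)·3 + (1/6)·(-5) = -2/3
Highest expected payoff is 4, from t2.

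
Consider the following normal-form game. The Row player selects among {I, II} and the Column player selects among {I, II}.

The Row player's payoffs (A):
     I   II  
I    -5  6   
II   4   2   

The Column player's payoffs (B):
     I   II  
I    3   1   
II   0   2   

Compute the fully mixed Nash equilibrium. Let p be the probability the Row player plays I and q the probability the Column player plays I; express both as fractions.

p = 1/2, q = 4/13

In a mixed NE each player is indifferent between their pure strategies, so the opponent's mix sets the indifference.
The Column player indifferent between I and II: p·3 + (1−p)·0 = p·1 + (1−p)·2 ⟹ 0 + 3p = 2 + (-1)p ⟹ p = 1/2.
The Row player indifferent between I and II: q·(-5) + (1−q)·6 = q·4 + (1−q)·2 ⟹ 6 + (-11)q = 2 + 2q ⟹ q = 4/13.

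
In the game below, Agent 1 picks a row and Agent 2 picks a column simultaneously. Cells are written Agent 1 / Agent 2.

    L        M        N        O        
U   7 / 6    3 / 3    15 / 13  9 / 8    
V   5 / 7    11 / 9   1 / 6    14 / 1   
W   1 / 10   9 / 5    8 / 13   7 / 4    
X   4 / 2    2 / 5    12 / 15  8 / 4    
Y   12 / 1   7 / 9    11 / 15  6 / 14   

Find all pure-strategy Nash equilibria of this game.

(U, N) and (V, M)

Check mutual best responses: a cell is a NE iff neither player can gain by unilaterally deviating.
Agent 1's best responses — vs L: Y (payoff 12); vs M: V (payoff 11); vs N: U (payoff 15); vs O: V (payoff 14).
Agent 2's best responses — vs U: N (payoff 13); vs V: M (payoff 9); vs W: N (payoff 13); vs X: N (payoff 15); vs Y: N (payoff 15).
Mutual best responses occur at (U, N) and (V, M); at each, neither player gains by switching.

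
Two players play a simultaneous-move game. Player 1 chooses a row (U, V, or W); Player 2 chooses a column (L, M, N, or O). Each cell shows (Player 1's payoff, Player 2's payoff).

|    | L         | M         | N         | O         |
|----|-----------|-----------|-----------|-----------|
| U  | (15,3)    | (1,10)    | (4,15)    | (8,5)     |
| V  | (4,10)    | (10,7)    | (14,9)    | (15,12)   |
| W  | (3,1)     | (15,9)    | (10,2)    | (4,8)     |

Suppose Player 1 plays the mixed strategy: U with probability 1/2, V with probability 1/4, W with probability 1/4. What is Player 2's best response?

N

Player 2's best reply maximizes expected payoff against the mix.
L: (1/2)·3 + (1/4)·10 + (1/4)·1 = 17/4
M: (1/2)·10 + (1/4)·7 + (1/4)·9 = 9
N: (1/2)·15 + (1/4)·9 + (1/4)·2 = 41/4
O: (1/2)·5 + (1/4)·12 + (1/4)·8 = 15/2
Highest expected payoff is 41/4, from N.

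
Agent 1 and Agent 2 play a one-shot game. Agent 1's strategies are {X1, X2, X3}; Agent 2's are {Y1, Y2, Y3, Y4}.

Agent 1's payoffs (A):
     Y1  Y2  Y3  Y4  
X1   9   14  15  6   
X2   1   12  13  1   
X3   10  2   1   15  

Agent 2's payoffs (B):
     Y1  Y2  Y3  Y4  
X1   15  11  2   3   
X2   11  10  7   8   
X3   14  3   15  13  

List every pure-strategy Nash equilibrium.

Find each player's best response to every opponent strategy; NE are the intersections.
Agent 1's best responses — vs Y1: X3 (payoff 10); vs Y2: X1 (payoff 14); vs Y3: X1 (payoff 15); vs Y4: X3 (payoff 15).
Agent 2's best responses — vs X1: Y1 (payoff 15); vs X2: Y1 (payoff 11); vs X3: Y3 (payoff 15).
No cell has both players best-responding. For instance, Agent 1's best reply to Y1 is X3, but against X3 Agent 2 prefers Y3 over Y1.

No pure-strategy Nash equilibrium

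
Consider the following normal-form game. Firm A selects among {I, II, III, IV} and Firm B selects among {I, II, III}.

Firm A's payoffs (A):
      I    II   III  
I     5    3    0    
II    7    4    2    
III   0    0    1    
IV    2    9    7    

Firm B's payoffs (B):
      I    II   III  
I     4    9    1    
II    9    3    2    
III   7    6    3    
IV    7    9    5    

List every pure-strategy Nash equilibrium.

(II, I) and (IV, II)

A profile is a Nash equilibrium when each player is best-responding to the other.
Firm A's best responses — vs I: II (payoff 7); vs II: IV (payoff 9); vs III: IV (payoff 7).
Firm B's best responses — vs I: II (payoff 9); vs II: I (payoff 9); vs III: I (payoff 7); vs IV: II (payoff 9).
Mutual best responses occur at (II, I) and (IV, II); at each, neither player gains by switching.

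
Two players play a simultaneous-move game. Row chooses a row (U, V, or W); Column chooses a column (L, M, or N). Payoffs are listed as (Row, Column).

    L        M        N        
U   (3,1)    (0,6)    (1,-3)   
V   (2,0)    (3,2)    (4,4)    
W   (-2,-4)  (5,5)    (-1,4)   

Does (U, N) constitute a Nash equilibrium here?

Holding Column at N: Row gets 1 from U but could get 4 by switching to V. Row has a profitable deviation.

No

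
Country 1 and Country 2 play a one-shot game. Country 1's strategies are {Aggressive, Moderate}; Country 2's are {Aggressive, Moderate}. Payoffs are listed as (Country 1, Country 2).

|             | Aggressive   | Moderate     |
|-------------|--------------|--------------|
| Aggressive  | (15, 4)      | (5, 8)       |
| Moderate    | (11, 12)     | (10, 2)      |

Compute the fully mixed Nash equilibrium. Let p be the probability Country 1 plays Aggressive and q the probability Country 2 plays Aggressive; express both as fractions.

In a mixed NE each player is indifferent between their pure strategies, so the opponent's mix sets the indifference.
Country 2 indifferent between Aggressive and Moderate: p·4 + (1−p)·12 = p·8 + (1−p)·2 ⟹ 12 + (-8)p = 2 + 6p ⟹ p = 5/7.
Country 1 indifferent between Aggressive and Moderate: q·15 + (1−q)·5 = q·11 + (1−q)·10 ⟹ 5 + 10q = 10 + 1q ⟹ q = 5/9.

p = 5/7, q = 5/9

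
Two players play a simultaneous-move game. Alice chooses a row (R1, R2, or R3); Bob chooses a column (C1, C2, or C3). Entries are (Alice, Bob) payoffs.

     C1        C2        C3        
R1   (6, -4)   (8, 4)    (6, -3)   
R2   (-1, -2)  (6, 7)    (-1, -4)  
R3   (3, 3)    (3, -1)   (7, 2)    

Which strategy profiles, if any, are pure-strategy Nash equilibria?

(R1, C2)

Find each player's best response to every opponent strategy; NE are the intersections.
Alice's best responses — vs C1: R1 (payoff 6); vs C2: R1 (payoff 8); vs C3: R3 (payoff 7).
Bob's best responses — vs R1: C2 (payoff 4); vs R2: C2 (payoff 7); vs R3: C1 (payoff 3).
The only mutual best response is (R1, C2); neither player gains by switching there.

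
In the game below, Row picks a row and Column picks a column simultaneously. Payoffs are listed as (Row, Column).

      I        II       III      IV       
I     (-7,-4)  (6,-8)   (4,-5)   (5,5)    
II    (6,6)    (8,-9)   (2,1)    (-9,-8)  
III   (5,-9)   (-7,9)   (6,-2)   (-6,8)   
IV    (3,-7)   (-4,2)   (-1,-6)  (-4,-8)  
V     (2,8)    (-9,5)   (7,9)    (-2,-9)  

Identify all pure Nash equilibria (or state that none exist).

A profile is a Nash equilibrium when each player is best-responding to the other.
Row's best responses — vs I: II (payoff 6); vs II: II (payoff 8); vs III: V (payoff 7); vs IV: I (payoff 5).
Column's best responses — vs I: IV (payoff 5); vs II: I (payoff 6); vs III: II (payoff 9); vs IV: II (payoff 2); vs V: III (payoff 9).
Mutual best responses occur at (I, IV), (II, I), and (V, III); at each, neither player gains by switching.

(I, IV), (II, I), and (V, III)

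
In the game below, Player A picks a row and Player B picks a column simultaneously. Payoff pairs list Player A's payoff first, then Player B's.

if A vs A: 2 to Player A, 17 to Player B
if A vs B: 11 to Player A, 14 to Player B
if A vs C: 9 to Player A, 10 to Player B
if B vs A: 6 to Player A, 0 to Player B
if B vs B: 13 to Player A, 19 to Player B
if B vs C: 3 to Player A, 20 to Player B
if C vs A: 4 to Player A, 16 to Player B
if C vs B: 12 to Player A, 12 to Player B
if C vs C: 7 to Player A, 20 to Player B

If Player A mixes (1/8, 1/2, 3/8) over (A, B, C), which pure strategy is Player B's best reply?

C

Compute Player B's expected payoff from each pure strategy against the given mix.
A: (1/8)·17 + (1/2)·0 + (3/8)·16 = 65/8
B: (1/8)·14 + (1/2)·19 + (3/8)·12 = 63/4
C: (1/8)·10 + (1/2)·20 + (3/8)·20 = 75/4
Highest expected payoff is 75/4, from C.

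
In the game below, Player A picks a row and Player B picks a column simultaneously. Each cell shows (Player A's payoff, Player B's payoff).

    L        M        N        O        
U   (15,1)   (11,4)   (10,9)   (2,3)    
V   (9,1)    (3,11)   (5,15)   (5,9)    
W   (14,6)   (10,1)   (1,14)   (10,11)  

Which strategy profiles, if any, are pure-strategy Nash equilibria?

Find each player's best response to every opponent strategy; NE are the intersections.
Player A's best responses — vs L: U (payoff 15); vs M: U (payoff 11); vs N: U (payoff 10); vs O: W (payoff 10).
Player B's best responses — vs U: N (payoff 9); vs V: N (payoff 15); vs W: N (payoff 14).
The only mutual best response is (U, N); neither player gains by switching there.

(U, N)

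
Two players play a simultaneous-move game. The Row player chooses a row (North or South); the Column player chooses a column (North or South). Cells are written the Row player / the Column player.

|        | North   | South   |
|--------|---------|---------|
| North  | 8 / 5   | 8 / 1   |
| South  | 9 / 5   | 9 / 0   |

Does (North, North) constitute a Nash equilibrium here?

Holding the Column player at North: the Row player gets 8 from North but could get 9 by switching to South. The Row player has a profitable deviation.

No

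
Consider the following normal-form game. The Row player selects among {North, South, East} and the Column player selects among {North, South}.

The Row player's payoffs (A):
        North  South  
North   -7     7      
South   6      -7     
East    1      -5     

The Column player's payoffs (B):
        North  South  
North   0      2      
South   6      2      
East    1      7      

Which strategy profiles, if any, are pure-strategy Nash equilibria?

(North, South) and (South, North)

A profile is a Nash equilibrium when each player is best-responding to the other.
The Row player's best responses — vs North: South (payoff 6); vs South: North (payoff 7).
The Column player's best responses — vs North: South (payoff 2); vs South: North (payoff 6); vs East: South (payoff 7).
Mutual best responses occur at (North, South) and (South, North); at each, neither player gains by switching.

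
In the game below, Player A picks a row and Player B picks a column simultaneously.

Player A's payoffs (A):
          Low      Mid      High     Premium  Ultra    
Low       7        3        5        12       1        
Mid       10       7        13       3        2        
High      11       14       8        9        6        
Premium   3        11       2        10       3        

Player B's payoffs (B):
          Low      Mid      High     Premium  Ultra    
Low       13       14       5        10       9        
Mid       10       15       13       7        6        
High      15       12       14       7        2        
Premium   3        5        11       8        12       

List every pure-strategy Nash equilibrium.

(High, Low)

Check mutual best responses: a cell is a NE iff neither player can gain by unilaterally deviating.
Player A's best responses — vs Low: High (payoff 11); vs Mid: High (payoff 14); vs High: Mid (payoff 13); vs Premium: Low (payoff 12); vs Ultra: High (payoff 6).
Player B's best responses — vs Low: Mid (payoff 14); vs Mid: Mid (payoff 15); vs High: Low (payoff 15); vs Premium: Ultra (payoff 12).
The only mutual best response is (High, Low); neither player gains by switching there.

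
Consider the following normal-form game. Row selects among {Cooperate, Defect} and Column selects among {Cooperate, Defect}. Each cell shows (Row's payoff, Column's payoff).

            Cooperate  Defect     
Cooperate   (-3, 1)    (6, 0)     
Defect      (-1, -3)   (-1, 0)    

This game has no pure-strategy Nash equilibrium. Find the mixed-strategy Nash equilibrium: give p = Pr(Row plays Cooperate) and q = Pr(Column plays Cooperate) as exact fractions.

p = 3/4, q = 7/9

Each player's mixing probability is pinned down by making the *other* player indifferent.
Column indifferent between Cooperate and Defect: p·1 + (1−p)·(-3) = p·0 + (1−p)·0 ⟹ (-3) + 4p = 0 + 0p ⟹ p = 3/4.
Row indifferent between Cooperate and Defect: q·(-3) + (1−q)·6 = q·(-1) + (1−q)·(-1) ⟹ 6 + (-9)q = (-1) + 0q ⟹ q = 7/9.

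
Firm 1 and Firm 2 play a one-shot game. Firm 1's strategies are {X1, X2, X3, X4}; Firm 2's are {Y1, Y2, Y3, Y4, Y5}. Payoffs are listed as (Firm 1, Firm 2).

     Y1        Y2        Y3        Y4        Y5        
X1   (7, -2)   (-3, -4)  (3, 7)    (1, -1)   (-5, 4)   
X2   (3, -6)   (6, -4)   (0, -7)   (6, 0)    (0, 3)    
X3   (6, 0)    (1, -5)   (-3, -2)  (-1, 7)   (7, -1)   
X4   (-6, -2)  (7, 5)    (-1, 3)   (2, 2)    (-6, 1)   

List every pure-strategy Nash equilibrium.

A profile is a Nash equilibrium when each player is best-responding to the other.
Firm 1's best responses — vs Y1: X1 (payoff 7); vs Y2: X4 (payoff 7); vs Y3: X1 (payoff 3); vs Y4: X2 (payoff 6); vs Y5: X3 (payoff 7).
Firm 2's best responses — vs X1: Y3 (payoff 7); vs X2: Y5 (payoff 3); vs X3: Y4 (payoff 7); vs X4: Y2 (payoff 5).
Mutual best responses occur at (X1, Y3) and (X4, Y2); at each, neither player gains by switching.

(X1, Y3) and (X4, Y2)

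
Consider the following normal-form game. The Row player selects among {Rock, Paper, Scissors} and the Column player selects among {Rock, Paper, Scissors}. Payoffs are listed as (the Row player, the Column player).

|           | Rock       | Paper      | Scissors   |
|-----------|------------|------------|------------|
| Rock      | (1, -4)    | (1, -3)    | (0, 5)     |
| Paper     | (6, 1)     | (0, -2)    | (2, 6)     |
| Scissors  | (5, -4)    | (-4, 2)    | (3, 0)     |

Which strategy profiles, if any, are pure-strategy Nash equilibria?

There is no pure-strategy Nash equilibrium

Check mutual best responses: a cell is a NE iff neither player can gain by unilaterally deviating.
The Row player's best responses — vs Rock: Paper (payoff 6); vs Paper: Rock (payoff 1); vs Scissors: Scissors (payoff 3).
The Column player's best responses — vs Rock: Scissors (payoff 5); vs Paper: Scissors (payoff 6); vs Scissors: Paper (payoff 2).
No cell has both players best-responding. For instance, the Row player's best reply to Scissors is Scissors, but against Scissors the Column player prefers Paper over Scissors.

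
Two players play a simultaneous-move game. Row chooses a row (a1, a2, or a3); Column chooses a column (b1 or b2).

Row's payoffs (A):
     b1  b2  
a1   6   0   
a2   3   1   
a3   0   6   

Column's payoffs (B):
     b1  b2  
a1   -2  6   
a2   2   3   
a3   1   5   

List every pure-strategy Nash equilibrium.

Check mutual best responses: a cell is a NE iff neither player can gain by unilaterally deviating.
Row's best responses — vs b1: a1 (payoff 6); vs b2: a3 (payoff 6).
Column's best responses — vs a1: b2 (payoff 6); vs a2: b2 (payoff 3); vs a3: b2 (payoff 5).
The only mutual best response is (a3, b2); neither player gains by switching there.

(a3, b2)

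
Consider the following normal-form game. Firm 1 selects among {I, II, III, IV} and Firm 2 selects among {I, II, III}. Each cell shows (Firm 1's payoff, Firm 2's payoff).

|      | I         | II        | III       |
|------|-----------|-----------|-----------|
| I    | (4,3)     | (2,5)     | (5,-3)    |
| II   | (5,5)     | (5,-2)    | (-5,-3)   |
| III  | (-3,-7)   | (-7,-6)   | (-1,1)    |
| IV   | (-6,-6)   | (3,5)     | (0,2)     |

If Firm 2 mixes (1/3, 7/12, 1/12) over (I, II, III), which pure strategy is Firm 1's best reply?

II

Firm 1's best reply maximizes expected payoff against the mix.
I: (1/3)·4 + (7/12)·2 + (1/12)·5 = 35/12
II: (1/3)·5 + (7/12)·5 + (1/12)·(-5) = 25/6
III: (1/3)·(-3) + (7/12)·(-7) + (1/12)·(-1) = -31/6
IV: (1/3)·(-6) + (7/12)·3 + (1/12)·0 = -1/4
Highest expected payoff is 25/6, from II.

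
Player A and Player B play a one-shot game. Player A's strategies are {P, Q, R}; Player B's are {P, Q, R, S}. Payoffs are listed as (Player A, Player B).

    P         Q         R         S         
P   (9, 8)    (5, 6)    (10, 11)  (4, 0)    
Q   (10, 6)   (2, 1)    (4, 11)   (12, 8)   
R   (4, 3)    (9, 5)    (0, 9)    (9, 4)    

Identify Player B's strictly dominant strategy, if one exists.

Check whether one of Player B's strategies beats all alternatives regardless of what the opponent does.
R strictly dominates: vs P: 11 > each of {8, 6, 0}; vs Q: 11 > each of {6, 1, 8}; vs R: 9 > each of {3, 5, 4}.

R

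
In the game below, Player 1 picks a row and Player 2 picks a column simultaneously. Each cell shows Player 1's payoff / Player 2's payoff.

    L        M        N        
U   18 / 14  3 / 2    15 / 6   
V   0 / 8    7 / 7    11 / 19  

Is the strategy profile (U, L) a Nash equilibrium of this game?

Holding Player 2 at L: Player 1 gets 18 from U, versus 0 from V. No profitable deviation for Player 1.
Holding Player 1 at U: Player 2 gets 14 from L, versus 2 from M, 6 from N. No profitable deviation for Player 2 either.

Yes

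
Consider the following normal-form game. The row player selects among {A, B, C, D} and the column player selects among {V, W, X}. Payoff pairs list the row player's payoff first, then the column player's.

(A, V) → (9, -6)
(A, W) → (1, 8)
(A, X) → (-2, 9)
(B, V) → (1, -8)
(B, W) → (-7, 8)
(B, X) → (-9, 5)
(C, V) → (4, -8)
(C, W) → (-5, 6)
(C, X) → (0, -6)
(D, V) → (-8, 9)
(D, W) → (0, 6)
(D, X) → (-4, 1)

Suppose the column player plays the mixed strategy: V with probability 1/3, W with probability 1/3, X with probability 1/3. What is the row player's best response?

A

The row player's best reply maximizes expected payoff against the mix.
A: (1/3)·9 + (1/3)·1 + (1/3)·(-2) = 8/3
B: (1/3)·1 + (1/3)·(-7) + (1/3)·(-9) = -5
C: (1/3)·4 + (1/3)·(-5) + (1/3)·0 = -1/3
D: (1/3)·(-8) + (1/3)·0 + (1/3)·(-4) = -4
Highest expected payoff is 8/3, from A.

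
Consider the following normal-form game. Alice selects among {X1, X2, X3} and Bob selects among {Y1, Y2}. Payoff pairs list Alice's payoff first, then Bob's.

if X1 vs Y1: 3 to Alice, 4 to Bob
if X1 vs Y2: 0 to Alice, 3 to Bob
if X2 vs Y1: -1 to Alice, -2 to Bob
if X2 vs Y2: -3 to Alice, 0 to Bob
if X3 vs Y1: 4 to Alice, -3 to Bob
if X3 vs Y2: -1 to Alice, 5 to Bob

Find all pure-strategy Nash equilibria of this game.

A profile is a Nash equilibrium when each player is best-responding to the other.
Alice's best responses — vs Y1: X3 (payoff 4); vs Y2: X1 (payoff 0).
Bob's best responses — vs X1: Y1 (payoff 4); vs X2: Y2 (payoff 0); vs X3: Y2 (payoff 5).
No cell has both players best-responding. For instance, Alice's best reply to Y2 is X1, but against X1 Bob prefers Y1 over Y2.

None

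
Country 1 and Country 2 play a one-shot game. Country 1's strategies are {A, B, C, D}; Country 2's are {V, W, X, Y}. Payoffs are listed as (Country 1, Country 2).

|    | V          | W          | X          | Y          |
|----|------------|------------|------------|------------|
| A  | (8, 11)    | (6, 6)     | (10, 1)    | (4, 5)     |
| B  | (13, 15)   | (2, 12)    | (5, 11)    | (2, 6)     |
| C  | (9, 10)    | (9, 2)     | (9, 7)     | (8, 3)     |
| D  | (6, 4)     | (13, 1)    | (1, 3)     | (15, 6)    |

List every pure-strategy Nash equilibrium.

(B, V) and (D, Y)

A profile is a Nash equilibrium when each player is best-responding to the other.
Country 1's best responses — vs V: B (payoff 13); vs W: D (payoff 13); vs X: A (payoff 10); vs Y: D (payoff 15).
Country 2's best responses — vs A: V (payoff 11); vs B: V (payoff 15); vs C: V (payoff 10); vs D: Y (payoff 6).
Mutual best responses occur at (B, V) and (D, Y); at each, neither player gains by switching.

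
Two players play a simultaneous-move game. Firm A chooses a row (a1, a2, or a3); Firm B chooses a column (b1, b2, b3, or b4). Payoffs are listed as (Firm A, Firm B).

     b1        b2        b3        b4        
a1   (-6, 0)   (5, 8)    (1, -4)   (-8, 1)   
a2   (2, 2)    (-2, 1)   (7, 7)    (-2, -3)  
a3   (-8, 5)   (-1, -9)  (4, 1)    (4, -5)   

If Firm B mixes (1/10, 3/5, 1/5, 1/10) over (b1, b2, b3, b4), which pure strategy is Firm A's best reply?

Compute Firm A's expected payoff from each pure strategy against the given mix.
a1: (1/10)·(-6) + (3/5)·5 + (1/5)·1 + (1/10)·(-8) = 9/5
a2: (1/10)·2 + (3/5)·(-2) + (1/5)·7 + (1/10)·(-2) = 1/5
a3: (1/10)·(-8) + (3/5)·(-1) + (1/5)·4 + (1/10)·4 = -1/5
Highest expected payoff is 9/5, from a1.

a1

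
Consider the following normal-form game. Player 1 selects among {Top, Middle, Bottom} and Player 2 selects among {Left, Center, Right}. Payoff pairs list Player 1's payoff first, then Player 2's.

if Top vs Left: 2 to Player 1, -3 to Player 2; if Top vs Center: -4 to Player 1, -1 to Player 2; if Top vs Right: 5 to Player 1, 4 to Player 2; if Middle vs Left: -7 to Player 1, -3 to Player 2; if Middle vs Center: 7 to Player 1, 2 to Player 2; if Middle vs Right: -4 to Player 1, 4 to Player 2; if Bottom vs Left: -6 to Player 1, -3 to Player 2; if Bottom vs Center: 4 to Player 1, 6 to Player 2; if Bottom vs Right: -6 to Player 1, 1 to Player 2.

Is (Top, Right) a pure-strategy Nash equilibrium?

Yes

Holding Player 2 at Right: Player 1 gets 5 from Top, versus -4 from Middle, -6 from Bottom. No profitable deviation for Player 1.
Holding Player 1 at Top: Player 2 gets 4 from Right, versus -3 from Left, -1 from Center. No profitable deviation for Player 2 either.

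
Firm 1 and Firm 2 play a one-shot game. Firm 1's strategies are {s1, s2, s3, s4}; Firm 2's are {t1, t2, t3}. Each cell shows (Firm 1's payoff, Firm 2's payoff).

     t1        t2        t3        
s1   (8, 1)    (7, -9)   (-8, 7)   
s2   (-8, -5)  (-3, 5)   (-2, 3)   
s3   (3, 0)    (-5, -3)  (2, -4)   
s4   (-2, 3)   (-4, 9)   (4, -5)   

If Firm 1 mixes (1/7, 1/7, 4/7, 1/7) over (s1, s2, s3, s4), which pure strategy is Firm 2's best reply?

Firm 2's best reply maximizes expected payoff against the mix.
t1: (1/7)·1 + (1/7)·(-5) + (4/7)·0 + (1/7)·3 = -1/7
t2: (1/7)·(-9) + (1/7)·5 + (4/7)·(-3) + (1/7)·9 = -1
t3: (1/7)·7 + (1/7)·3 + (4/7)·(-4) + (1/7)·(-5) = -11/7
Highest expected payoff is -1/7, from t1.

t1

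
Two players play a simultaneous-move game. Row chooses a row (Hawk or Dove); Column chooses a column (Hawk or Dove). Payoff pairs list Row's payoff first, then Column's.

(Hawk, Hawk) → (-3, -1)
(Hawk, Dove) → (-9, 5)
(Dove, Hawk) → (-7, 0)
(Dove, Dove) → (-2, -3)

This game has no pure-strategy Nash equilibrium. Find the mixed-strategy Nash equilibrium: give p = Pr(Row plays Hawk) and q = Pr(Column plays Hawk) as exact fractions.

p = 1/3, q = 7/11

Each player's mixing probability is pinned down by making the *other* player indifferent.
Column indifferent between Hawk and Dove: p·(-1) + (1−p)·0 = p·5 + (1−p)·(-3) ⟹ 0 + (-1)p = (-3) + 8p ⟹ p = 1/3.
Row indifferent between Hawk and Dove: q·(-3) + (1−q)·(-9) = q·(-7) + (1−q)·(-2) ⟹ (-9) + 6q = (-2) + (-5)q ⟹ q = 7/11.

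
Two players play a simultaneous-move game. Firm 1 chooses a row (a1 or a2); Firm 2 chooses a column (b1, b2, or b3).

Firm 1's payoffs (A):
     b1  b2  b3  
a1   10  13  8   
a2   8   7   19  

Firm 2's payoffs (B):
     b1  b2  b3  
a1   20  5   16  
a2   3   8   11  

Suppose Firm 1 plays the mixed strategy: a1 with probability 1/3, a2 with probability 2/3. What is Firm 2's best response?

b3

Firm 2's best reply maximizes expected payoff against the mix.
b1: (1/3)·20 + (2/3)·3 = 26/3
b2: (1/3)·5 + (2/3)·8 = 7
b3: (1/3)·16 + (2/3)·11 = 38/3
Highest expected payoff is 38/3, from b3.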